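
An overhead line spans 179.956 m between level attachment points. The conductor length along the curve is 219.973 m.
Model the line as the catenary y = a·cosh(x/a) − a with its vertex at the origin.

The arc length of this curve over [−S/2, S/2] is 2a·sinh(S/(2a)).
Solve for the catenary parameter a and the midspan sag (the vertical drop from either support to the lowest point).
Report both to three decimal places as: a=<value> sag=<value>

seed: a₀ = √(S³/(24(L−S))) = √(179.956³/(24·40.017)) = 77.897158
iter 1: u=1.155087  f(a)=+2.756e+00  f'(a)=-1.171e+00  a ← 77.897158 − (+2.756e+00/-1.171e+00) = 80.250265
iter 2: u=1.121217  f(a)=+1.298e-01  f'(a)=-1.063e+00  a ← 80.250265 − (+1.298e-01/-1.063e+00) = 80.372354
iter 3: u=1.119514  f(a)=+3.195e-04  f'(a)=-1.058e+00  a ← 80.372354 − (+3.195e-04/-1.058e+00) = 80.372656
iter 4: u=1.119510  f(a)=+1.946e-09  f'(a)=-1.058e+00  a ← 80.372656 − (+1.946e-09/-1.058e+00) = 80.372656
iter 5: u=1.119510  f(a)=+0.000e+00  f'(a)=-1.058e+00  a ← 80.372656 − (+0.000e+00/-1.058e+00) = 80.372656
converged: |Δa| < 1e-12 after 5 iterations
sag = a·(cosh(S/(2a)) − 1) = 80.372656·(cosh(1.119510) − 1) = 55.850668
T_max/T_min = cosh(S/(2a)) = 1.694896

a=80.373 sag=55.851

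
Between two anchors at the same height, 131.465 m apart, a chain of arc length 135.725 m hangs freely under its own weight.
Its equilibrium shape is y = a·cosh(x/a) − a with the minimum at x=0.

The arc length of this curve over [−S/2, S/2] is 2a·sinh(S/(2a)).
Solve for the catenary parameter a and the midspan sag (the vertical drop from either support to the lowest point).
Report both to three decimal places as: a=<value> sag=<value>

a=149.794 sag=14.655

seed: a₀ = √(S³/(24(L−S))) = √(131.465³/(24·4.260)) = 149.074993
iter 1: u=0.440936  f(a)=+4.160e-02  f'(a)=-5.827e-02  a ← 149.074993 − (+4.160e-02/-5.827e-02) = 149.788974
iter 2: u=0.438834  f(a)=+3.008e-04  f'(a)=-5.743e-02  a ← 149.788974 − (+3.008e-04/-5.743e-02) = 149.794211
iter 3: u=0.438819  f(a)=+1.598e-08  f'(a)=-5.743e-02  a ← 149.794211 − (+1.598e-08/-5.743e-02) = 149.794211
iter 4: u=0.438819  f(a)=+0.000e+00  f'(a)=-5.743e-02  a ← 149.794211 − (+0.000e+00/-5.743e-02) = 149.794211
converged: |Δa| < 1e-12 after 4 iterations
sag = a·(cosh(S/(2a)) − 1) = 149.794211·(cosh(0.438819) − 1) = 14.655248
T_max/T_min = cosh(S/(2a)) = 1.097836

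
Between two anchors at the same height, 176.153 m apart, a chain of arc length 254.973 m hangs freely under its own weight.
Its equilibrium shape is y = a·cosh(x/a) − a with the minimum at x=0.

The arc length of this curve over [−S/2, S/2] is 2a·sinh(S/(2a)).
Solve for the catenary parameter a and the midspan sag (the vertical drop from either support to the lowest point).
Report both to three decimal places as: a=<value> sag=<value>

a=57.045 sag=82.622

seed: a₀ = √(S³/(24(L−S))) = √(176.153³/(24·78.820)) = 53.754055
iter 1: u=1.638509  f(a)=+1.128e+01  f'(a)=-3.799e+00  a ← 53.754055 − (+1.128e+01/-3.799e+00) = 56.723711
iter 2: u=1.552728  f(a)=+1.002e+00  f'(a)=-3.152e+00  a ← 56.723711 − (+1.002e+00/-3.152e+00) = 57.041792
iter 3: u=1.544070  f(a)=+9.618e-03  f'(a)=-3.091e+00  a ← 57.041792 − (+9.618e-03/-3.091e+00) = 57.044903
iter 4: u=1.543985  f(a)=+9.043e-07  f'(a)=-3.091e+00  a ← 57.044903 − (+9.043e-07/-3.091e+00) = 57.044903
iter 5: u=1.543985  f(a)=+2.842e-14  f'(a)=-3.091e+00  a ← 57.044903 − (+2.842e-14/-3.091e+00) = 57.044903
converged: |Δa| < 1e-12 after 5 iterations
sag = a·(cosh(S/(2a)) − 1) = 57.044903·(cosh(1.543985) − 1) = 82.622304
T_max/T_min = cosh(S/(2a)) = 2.448373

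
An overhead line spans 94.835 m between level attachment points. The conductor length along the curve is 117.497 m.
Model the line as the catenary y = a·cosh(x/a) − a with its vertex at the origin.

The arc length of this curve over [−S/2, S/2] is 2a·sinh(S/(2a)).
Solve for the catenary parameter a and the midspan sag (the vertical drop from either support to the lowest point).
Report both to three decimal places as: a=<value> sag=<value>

seed: a₀ = √(S³/(24(L−S))) = √(94.835³/(24·22.662)) = 39.600278
iter 1: u=1.197403  f(a)=+1.681e+00  f'(a)=-1.317e+00  a ← 39.600278 − (+1.681e+00/-1.317e+00) = 40.876547
iter 2: u=1.160017  f(a)=+8.470e-02  f'(a)=-1.188e+00  a ← 40.876547 − (+8.470e-02/-1.188e+00) = 40.947866
iter 3: u=1.157997  f(a)=+2.402e-04  f'(a)=-1.181e+00  a ← 40.947866 − (+2.402e-04/-1.181e+00) = 40.948069
iter 4: u=1.157991  f(a)=+1.944e-09  f'(a)=-1.181e+00  a ← 40.948069 − (+1.944e-09/-1.181e+00) = 40.948069
iter 5: u=1.157991  f(a)=+0.000e+00  f'(a)=-1.181e+00  a ← 40.948069 − (+0.000e+00/-1.181e+00) = 40.948069
converged: |Δa| < 1e-12 after 5 iterations
sag = a·(cosh(S/(2a)) − 1) = 40.948069·(cosh(1.157991) − 1) = 30.662898
T_max/T_min = cosh(S/(2a)) = 1.748824

a=40.948 sag=30.663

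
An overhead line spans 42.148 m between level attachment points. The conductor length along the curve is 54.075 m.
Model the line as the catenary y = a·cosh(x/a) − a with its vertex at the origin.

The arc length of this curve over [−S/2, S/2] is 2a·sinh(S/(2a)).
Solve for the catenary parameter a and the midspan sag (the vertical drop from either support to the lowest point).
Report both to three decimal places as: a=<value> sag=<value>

seed: a₀ = √(S³/(24(L−S))) = √(42.148³/(24·11.927)) = 16.173136
iter 1: u=1.303025  f(a)=+1.054e+00  f'(a)=-1.741e+00  a ← 16.173136 − (+1.054e+00/-1.741e+00) = 16.778784
iter 2: u=1.255991  f(a)=+6.212e-02  f'(a)=-1.541e+00  a ← 16.778784 − (+6.212e-02/-1.541e+00) = 16.819089
iter 3: u=1.252981  f(a)=+2.455e-04  f'(a)=-1.529e+00  a ← 16.819089 − (+2.455e-04/-1.529e+00) = 16.819249
iter 4: u=1.252969  f(a)=+3.868e-09  f'(a)=-1.529e+00  a ← 16.819249 − (+3.868e-09/-1.529e+00) = 16.819249
iter 5: u=1.252969  f(a)=+0.000e+00  f'(a)=-1.529e+00  a ← 16.819249 − (+0.000e+00/-1.529e+00) = 16.819249
converged: |Δa| < 1e-12 after 5 iterations
sag = a·(cosh(S/(2a)) − 1) = 16.819249·(cosh(1.252969) − 1) = 15.022760
T_max/T_min = cosh(S/(2a)) = 1.893188

a=16.819 sag=15.023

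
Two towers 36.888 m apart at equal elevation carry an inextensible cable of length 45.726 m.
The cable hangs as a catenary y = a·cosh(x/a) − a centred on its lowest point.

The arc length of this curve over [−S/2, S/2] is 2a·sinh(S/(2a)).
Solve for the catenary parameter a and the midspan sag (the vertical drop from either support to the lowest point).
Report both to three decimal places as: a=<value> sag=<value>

a=15.908 sag=11.945

seed: a₀ = √(S³/(24(L−S))) = √(36.888³/(24·8.838)) = 15.383142
iter 1: u=1.198975  f(a)=+6.574e-01  f'(a)=-1.323e+00  a ← 15.383142 − (+6.574e-01/-1.323e+00) = 15.880089
iter 2: u=1.161454  f(a)=+3.320e-02  f'(a)=-1.192e+00  a ← 15.880089 − (+3.320e-02/-1.192e+00) = 15.907934
iter 3: u=1.159421  f(a)=+9.465e-05  f'(a)=-1.186e+00  a ← 15.907934 − (+9.465e-05/-1.186e+00) = 15.908014
iter 4: u=1.159416  f(a)=+7.740e-10  f'(a)=-1.186e+00  a ← 15.908014 − (+7.740e-10/-1.186e+00) = 15.908014
iter 5: u=1.159416  f(a)=+7.105e-15  f'(a)=-1.186e+00  a ← 15.908014 − (+7.105e-15/-1.186e+00) = 15.908014
converged: |Δa| < 1e-12 after 5 iterations
sag = a·(cosh(S/(2a)) − 1) = 15.908014·(cosh(1.159416) − 1) = 11.944844
T_max/T_min = cosh(S/(2a)) = 1.750870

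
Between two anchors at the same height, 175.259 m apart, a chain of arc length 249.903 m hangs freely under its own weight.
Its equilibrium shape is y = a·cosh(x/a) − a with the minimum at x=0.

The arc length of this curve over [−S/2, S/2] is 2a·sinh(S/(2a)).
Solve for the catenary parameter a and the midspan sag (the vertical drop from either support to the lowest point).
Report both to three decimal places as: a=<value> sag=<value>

seed: a₀ = √(S³/(24(L−S))) = √(175.259³/(24·74.644)) = 54.817272
iter 1: u=1.598575  f(a)=+1.014e+01  f'(a)=-3.486e+00  a ← 54.817272 − (+1.014e+01/-3.486e+00) = 57.725764
iter 2: u=1.518031  f(a)=+8.628e-01  f'(a)=-2.916e+00  a ← 57.725764 − (+8.628e-01/-2.916e+00) = 58.021687
iter 3: u=1.510289  f(a)=+7.533e-03  f'(a)=-2.865e+00  a ← 58.021687 − (+7.533e-03/-2.865e+00) = 58.024317
iter 4: u=1.510220  f(a)=+5.853e-07  f'(a)=-2.865e+00  a ← 58.024317 − (+5.853e-07/-2.865e+00) = 58.024317
iter 5: u=1.510220  f(a)=+2.842e-14  f'(a)=-2.865e+00  a ← 58.024317 − (+2.842e-14/-2.865e+00) = 58.024317
converged: |Δa| < 1e-12 after 5 iterations
sag = a·(cosh(S/(2a)) − 1) = 58.024317·(cosh(1.510220) − 1) = 79.742510
T_max/T_min = cosh(S/(2a)) = 2.374295

a=58.024 sag=79.743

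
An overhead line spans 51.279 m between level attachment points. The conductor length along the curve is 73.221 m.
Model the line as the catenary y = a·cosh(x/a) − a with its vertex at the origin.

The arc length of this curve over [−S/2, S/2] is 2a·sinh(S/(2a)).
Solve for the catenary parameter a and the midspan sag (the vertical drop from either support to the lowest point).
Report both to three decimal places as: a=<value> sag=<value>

a=16.942 sag=23.399

seed: a₀ = √(S³/(24(L−S))) = √(51.279³/(24·21.942)) = 16.001681
iter 1: u=1.602300  f(a)=+2.995e+00  f'(a)=-3.514e+00  a ← 16.001681 − (+2.995e+00/-3.514e+00) = 16.853953
iter 2: u=1.521275  f(a)=+2.559e-01  f'(a)=-2.937e+00  a ← 16.853953 − (+2.559e-01/-2.937e+00) = 16.941089
iter 3: u=1.513451  f(a)=+2.254e-03  f'(a)=-2.886e+00  a ← 16.941089 − (+2.254e-03/-2.886e+00) = 16.941870
iter 4: u=1.513381  f(a)=+1.783e-07  f'(a)=-2.885e+00  a ← 16.941870 − (+1.783e-07/-2.885e+00) = 16.941870
iter 5: u=1.513381  f(a)=-1.421e-14  f'(a)=-2.885e+00  a ← 16.941870 − (-1.421e-14/-2.885e+00) = 16.941870
converged: |Δa| < 1e-12 after 5 iterations
sag = a·(cosh(S/(2a)) − 1) = 16.941870·(cosh(1.513381) − 1) = 23.398626
T_max/T_min = cosh(S/(2a)) = 2.381112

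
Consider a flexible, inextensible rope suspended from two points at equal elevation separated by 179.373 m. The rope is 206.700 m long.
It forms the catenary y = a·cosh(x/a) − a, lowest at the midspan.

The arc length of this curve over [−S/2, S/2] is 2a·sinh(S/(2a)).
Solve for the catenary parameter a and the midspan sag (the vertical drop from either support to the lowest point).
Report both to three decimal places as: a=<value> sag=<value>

seed: a₀ = √(S³/(24(L−S))) = √(179.373³/(24·27.327)) = 93.806732
iter 1: u=0.956077  f(a)=+1.276e+00  f'(a)=-6.376e-01  a ← 93.806732 − (+1.276e+00/-6.376e-01) = 95.808602
iter 2: u=0.936101  f(a)=+4.201e-02  f'(a)=-5.963e-01  a ← 95.808602 − (+4.201e-02/-5.963e-01) = 95.879045
iter 3: u=0.935413  f(a)=+4.892e-05  f'(a)=-5.949e-01  a ← 95.879045 − (+4.892e-05/-5.949e-01) = 95.879127
iter 4: u=0.935412  f(a)=+6.648e-11  f'(a)=-5.949e-01  a ← 95.879127 − (+6.648e-11/-5.949e-01) = 95.879127
iter 5: u=0.935412  f(a)=+2.842e-14  f'(a)=-5.949e-01  a ← 95.879127 − (+2.842e-14/-5.949e-01) = 95.879127
converged: |Δa| < 1e-12 after 5 iterations
sag = a·(cosh(S/(2a)) − 1) = 95.879127·(cosh(0.935412) − 1) = 45.096153
T_max/T_min = cosh(S/(2a)) = 1.470344

a=95.879 sag=45.096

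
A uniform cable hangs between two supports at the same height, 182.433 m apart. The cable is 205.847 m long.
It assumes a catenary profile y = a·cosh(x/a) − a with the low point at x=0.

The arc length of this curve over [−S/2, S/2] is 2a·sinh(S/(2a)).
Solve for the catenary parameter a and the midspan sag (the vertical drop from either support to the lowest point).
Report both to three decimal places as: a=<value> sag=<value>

seed: a₀ = √(S³/(24(L−S))) = √(182.433³/(24·23.414)) = 103.946931
iter 1: u=0.877530  f(a)=+9.182e-01  f'(a)=-4.862e-01  a ← 103.946931 − (+9.182e-01/-4.862e-01) = 105.835646
iter 2: u=0.861869  f(a)=+2.562e-02  f'(a)=-4.594e-01  a ← 105.835646 − (+2.562e-02/-4.594e-01) = 105.891427
iter 3: u=0.861415  f(a)=+2.122e-05  f'(a)=-4.586e-01  a ← 105.891427 − (+2.122e-05/-4.586e-01) = 105.891473
iter 4: u=0.861415  f(a)=+1.452e-11  f'(a)=-4.586e-01  a ← 105.891473 − (+1.452e-11/-4.586e-01) = 105.891473
converged: |Δa| < 1e-12 after 4 iterations
sag = a·(cosh(S/(2a)) − 1) = 105.891473·(cosh(0.861415) − 1) = 41.777924
T_max/T_min = cosh(S/(2a)) = 1.394535

a=105.891 sag=41.778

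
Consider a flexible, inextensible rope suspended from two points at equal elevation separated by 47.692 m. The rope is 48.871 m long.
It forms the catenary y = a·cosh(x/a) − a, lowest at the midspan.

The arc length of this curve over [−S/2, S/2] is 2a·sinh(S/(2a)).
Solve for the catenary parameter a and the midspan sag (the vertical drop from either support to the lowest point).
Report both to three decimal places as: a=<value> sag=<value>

a=62.145 sag=4.631

seed: a₀ = √(S³/(24(L−S))) = √(47.692³/(24·1.179)) = 61.916412
iter 1: u=0.385132  f(a)=+8.775e-03  f'(a)=-3.865e-02  a ← 61.916412 − (+8.775e-03/-3.865e-02) = 62.143436
iter 2: u=0.383725  f(a)=+4.850e-05  f'(a)=-3.823e-02  a ← 62.143436 − (+4.850e-05/-3.823e-02) = 62.144704
iter 3: u=0.383717  f(a)=+1.500e-09  f'(a)=-3.822e-02  a ← 62.144704 − (+1.500e-09/-3.822e-02) = 62.144704
iter 4: u=0.383717  f(a)=+7.105e-15  f'(a)=-3.822e-02  a ← 62.144704 − (+7.105e-15/-3.822e-02) = 62.144704
converged: |Δa| < 1e-12 after 4 iterations
sag = a·(cosh(S/(2a)) − 1) = 62.144704·(cosh(0.383717) − 1) = 4.631474
T_max/T_min = cosh(S/(2a)) = 1.074527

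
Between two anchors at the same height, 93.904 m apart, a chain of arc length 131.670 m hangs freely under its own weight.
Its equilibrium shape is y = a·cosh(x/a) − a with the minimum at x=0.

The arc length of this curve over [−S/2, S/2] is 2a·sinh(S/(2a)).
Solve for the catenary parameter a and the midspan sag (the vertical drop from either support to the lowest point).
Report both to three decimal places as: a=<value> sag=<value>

seed: a₀ = √(S³/(24(L−S))) = √(93.904³/(24·37.766)) = 30.225258
iter 1: u=1.553403  f(a)=+4.827e+00  f'(a)=-3.156e+00  a ← 30.225258 − (+4.827e+00/-3.156e+00) = 31.754670
iter 2: u=1.478586  f(a)=+3.906e-01  f'(a)=-2.664e+00  a ← 31.754670 − (+3.906e-01/-2.664e+00) = 31.901265
iter 3: u=1.471791  f(a)=+3.055e-03  f'(a)=-2.623e+00  a ← 31.901265 − (+3.055e-03/-2.623e+00) = 31.902430
iter 4: u=1.471737  f(a)=+1.901e-07  f'(a)=-2.623e+00  a ← 31.902430 − (+1.901e-07/-2.623e+00) = 31.902430
iter 5: u=1.471737  f(a)=+0.000e+00  f'(a)=-2.623e+00  a ← 31.902430 − (+0.000e+00/-2.623e+00) = 31.902430
converged: |Δa| < 1e-12 after 5 iterations
sag = a·(cosh(S/(2a)) − 1) = 31.902430·(cosh(1.471737) − 1) = 41.255019
T_max/T_min = cosh(S/(2a)) = 2.293162

a=31.902 sag=41.255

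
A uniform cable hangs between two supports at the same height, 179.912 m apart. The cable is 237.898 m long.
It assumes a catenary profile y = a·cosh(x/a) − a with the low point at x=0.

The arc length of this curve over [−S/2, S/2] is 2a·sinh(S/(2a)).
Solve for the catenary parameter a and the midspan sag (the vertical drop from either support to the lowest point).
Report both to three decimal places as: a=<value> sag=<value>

a=67.609 sag=69.212

seed: a₀ = √(S³/(24(L−S))) = √(179.912³/(24·57.986)) = 64.687892
iter 1: u=1.390616  f(a)=+5.872e+00  f'(a)=-2.164e+00  a ← 64.687892 − (+5.872e+00/-2.164e+00) = 67.400960
iter 2: u=1.334640  f(a)=+3.896e-01  f'(a)=-1.886e+00  a ← 67.400960 − (+3.896e-01/-1.886e+00) = 67.607569
iter 3: u=1.330561  f(a)=+1.985e-03  f'(a)=-1.867e+00  a ← 67.607569 − (+1.985e-03/-1.867e+00) = 67.608632
iter 4: u=1.330540  f(a)=+5.210e-08  f'(a)=-1.867e+00  a ← 67.608632 − (+5.210e-08/-1.867e+00) = 67.608632
iter 5: u=1.330540  f(a)=+0.000e+00  f'(a)=-1.867e+00  a ← 67.608632 − (+0.000e+00/-1.867e+00) = 67.608632
converged: |Δa| < 1e-12 after 5 iterations
sag = a·(cosh(S/(2a)) − 1) = 67.608632·(cosh(1.330540) − 1) = 69.211658
T_max/T_min = cosh(S/(2a)) = 2.023710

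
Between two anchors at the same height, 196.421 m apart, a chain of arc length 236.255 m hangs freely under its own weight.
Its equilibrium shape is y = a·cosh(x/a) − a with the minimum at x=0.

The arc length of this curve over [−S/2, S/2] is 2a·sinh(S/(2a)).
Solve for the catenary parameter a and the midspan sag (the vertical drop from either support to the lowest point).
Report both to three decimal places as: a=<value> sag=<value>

a=91.623 sag=57.872

seed: a₀ = √(S³/(24(L−S))) = √(196.421³/(24·39.834)) = 89.032649
iter 1: u=1.103084  f(a)=+2.495e+00  f'(a)=-1.009e+00  a ← 89.032649 − (+2.495e+00/-1.009e+00) = 91.506428
iter 2: u=1.073263  f(a)=+1.078e-01  f'(a)=-9.231e-01  a ← 91.506428 − (+1.078e-01/-9.231e-01) = 91.623165
iter 3: u=1.071896  f(a)=+2.211e-04  f'(a)=-9.193e-01  a ← 91.623165 − (+2.211e-04/-9.193e-01) = 91.623405
iter 4: u=1.071893  f(a)=+9.354e-10  f'(a)=-9.193e-01  a ← 91.623405 − (+9.354e-10/-9.193e-01) = 91.623405
iter 5: u=1.071893  f(a)=+2.842e-14  f'(a)=-9.193e-01  a ← 91.623405 − (+2.842e-14/-9.193e-01) = 91.623405
converged: |Δa| < 1e-12 after 5 iterations
sag = a·(cosh(S/(2a)) − 1) = 91.623405·(cosh(1.071893) − 1) = 57.872262
T_max/T_min = cosh(S/(2a)) = 1.631632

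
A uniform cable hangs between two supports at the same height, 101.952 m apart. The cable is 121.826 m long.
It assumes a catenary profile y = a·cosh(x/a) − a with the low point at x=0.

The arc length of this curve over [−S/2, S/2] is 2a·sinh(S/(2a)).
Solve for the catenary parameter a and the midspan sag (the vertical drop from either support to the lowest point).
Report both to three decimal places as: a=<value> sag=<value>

seed: a₀ = √(S³/(24(L−S))) = √(101.952³/(24·19.874)) = 47.135201
iter 1: u=1.081485  f(a)=+1.195e+00  f'(a)=-9.461e-01  a ← 47.135201 − (+1.195e+00/-9.461e-01) = 48.398404
iter 2: u=1.053258  f(a)=+4.973e-02  f'(a)=-8.689e-01  a ← 48.398404 − (+4.973e-02/-8.689e-01) = 48.455638
iter 3: u=1.052014  f(a)=+9.438e-05  f'(a)=-8.656e-01  a ← 48.455638 − (+9.438e-05/-8.656e-01) = 48.455747
iter 4: u=1.052011  f(a)=+3.413e-10  f'(a)=-8.656e-01  a ← 48.455747 − (+3.413e-10/-8.656e-01) = 48.455747
iter 5: u=1.052011  f(a)=+1.421e-14  f'(a)=-8.656e-01  a ← 48.455747 − (+1.421e-14/-8.656e-01) = 48.455747
converged: |Δa| < 1e-12 after 5 iterations
sag = a·(cosh(S/(2a)) − 1) = 48.455747·(cosh(1.052011) − 1) = 29.379675
T_max/T_min = cosh(S/(2a)) = 1.606320

a=48.456 sag=29.380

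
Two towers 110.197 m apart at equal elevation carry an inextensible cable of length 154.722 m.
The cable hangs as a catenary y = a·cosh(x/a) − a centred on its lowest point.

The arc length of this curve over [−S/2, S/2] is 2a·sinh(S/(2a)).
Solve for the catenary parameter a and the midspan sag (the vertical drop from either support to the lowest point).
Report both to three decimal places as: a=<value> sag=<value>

a=37.359 sag=48.550

seed: a₀ = √(S³/(24(L−S))) = √(110.197³/(24·44.525)) = 35.387271
iter 1: u=1.557015  f(a)=+5.719e+00  f'(a)=-3.182e+00  a ← 35.387271 − (+5.719e+00/-3.182e+00) = 37.184810
iter 2: u=1.481748  f(a)=+4.647e-01  f'(a)=-2.684e+00  a ← 37.184810 − (+4.647e-01/-2.684e+00) = 37.357941
iter 3: u=1.474881  f(a)=+3.667e-03  f'(a)=-2.642e+00  a ← 37.357941 − (+3.667e-03/-2.642e+00) = 37.359329
iter 4: u=1.474826  f(a)=+2.323e-07  f'(a)=-2.641e+00  a ← 37.359329 − (+2.323e-07/-2.641e+00) = 37.359329
iter 5: u=1.474826  f(a)=+2.842e-14  f'(a)=-2.641e+00  a ← 37.359329 − (+2.842e-14/-2.641e+00) = 37.359329
converged: |Δa| < 1e-12 after 5 iterations
sag = a·(cosh(S/(2a)) − 1) = 37.359329·(cosh(1.474826) − 1) = 48.550180
T_max/T_min = cosh(S/(2a)) = 2.299546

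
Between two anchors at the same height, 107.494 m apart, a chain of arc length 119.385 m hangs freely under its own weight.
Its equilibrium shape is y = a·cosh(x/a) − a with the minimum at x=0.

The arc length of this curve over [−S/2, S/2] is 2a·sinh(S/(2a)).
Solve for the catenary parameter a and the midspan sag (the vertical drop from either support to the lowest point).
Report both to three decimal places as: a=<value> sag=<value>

a=67.040 sag=22.724

seed: a₀ = √(S³/(24(L−S))) = √(107.494³/(24·11.891)) = 65.972285
iter 1: u=0.814691  f(a)=+4.009e-01  f'(a)=-3.850e-01  a ← 65.972285 − (+4.009e-01/-3.850e-01) = 67.013648
iter 2: u=0.802031  f(a)=+9.690e-03  f'(a)=-3.666e-01  a ← 67.013648 − (+9.690e-03/-3.666e-01) = 67.040081
iter 3: u=0.801714  f(a)=+5.971e-06  f'(a)=-3.661e-01  a ← 67.040081 − (+5.971e-06/-3.661e-01) = 67.040097
iter 4: u=0.801714  f(a)=+2.288e-12  f'(a)=-3.661e-01  a ← 67.040097 − (+2.288e-12/-3.661e-01) = 67.040097
converged: |Δa| < 1e-12 after 4 iterations
sag = a·(cosh(S/(2a)) − 1) = 67.040097·(cosh(0.801714) − 1) = 22.723867
T_max/T_min = cosh(S/(2a)) = 1.338959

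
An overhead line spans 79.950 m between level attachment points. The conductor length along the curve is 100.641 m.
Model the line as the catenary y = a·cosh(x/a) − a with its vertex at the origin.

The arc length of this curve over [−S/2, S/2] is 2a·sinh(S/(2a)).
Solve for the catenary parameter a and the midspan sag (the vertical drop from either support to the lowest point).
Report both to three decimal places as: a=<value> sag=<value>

a=33.258 sag=27.060

seed: a₀ = √(S³/(24(L−S))) = √(79.950³/(24·20.691)) = 32.079777
iter 1: u=1.246112  f(a)=+1.667e+00  f'(a)=-1.502e+00  a ← 32.079777 − (+1.667e+00/-1.502e+00) = 33.189935
iter 2: u=1.204431  f(a)=+9.045e-02  f'(a)=-1.343e+00  a ← 33.189935 − (+9.045e-02/-1.343e+00) = 33.257295
iter 3: u=1.201992  f(a)=+3.000e-04  f'(a)=-1.334e+00  a ← 33.257295 − (+3.000e-04/-1.334e+00) = 33.257520
iter 4: u=1.201984  f(a)=+3.326e-09  f'(a)=-1.334e+00  a ← 33.257520 − (+3.326e-09/-1.334e+00) = 33.257520
iter 5: u=1.201984  f(a)=+0.000e+00  f'(a)=-1.334e+00  a ← 33.257520 − (+0.000e+00/-1.334e+00) = 33.257520
converged: |Δa| < 1e-12 after 5 iterations
sag = a·(cosh(S/(2a)) − 1) = 33.257520·(cosh(1.201984) − 1) = 27.060101
T_max/T_min = cosh(S/(2a)) = 1.813654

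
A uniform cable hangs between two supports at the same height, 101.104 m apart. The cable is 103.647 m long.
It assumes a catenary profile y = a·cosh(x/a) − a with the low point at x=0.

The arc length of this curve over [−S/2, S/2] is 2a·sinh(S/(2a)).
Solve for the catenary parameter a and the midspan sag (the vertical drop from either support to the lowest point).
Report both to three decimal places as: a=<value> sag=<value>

a=130.617 sag=9.905

seed: a₀ = √(S³/(24(L−S))) = √(101.104³/(24·2.543)) = 130.128884
iter 1: u=0.388476  f(a)=+1.926e-02  f'(a)=-3.968e-02  a ← 130.128884 − (+1.926e-02/-3.968e-02) = 130.614244
iter 2: u=0.387033  f(a)=+1.083e-04  f'(a)=-3.923e-02  a ← 130.614244 − (+1.083e-04/-3.923e-02) = 130.617004
iter 3: u=0.387025  f(a)=+3.466e-09  f'(a)=-3.923e-02  a ← 130.617004 − (+3.466e-09/-3.923e-02) = 130.617004
iter 4: u=0.387025  f(a)=-1.421e-14  f'(a)=-3.923e-02  a ← 130.617004 − (-1.421e-14/-3.923e-02) = 130.617004
converged: |Δa| < 1e-12 after 4 iterations
sag = a·(cosh(S/(2a)) − 1) = 130.617004·(cosh(0.387025) − 1) = 9.905154
T_max/T_min = cosh(S/(2a)) = 1.075834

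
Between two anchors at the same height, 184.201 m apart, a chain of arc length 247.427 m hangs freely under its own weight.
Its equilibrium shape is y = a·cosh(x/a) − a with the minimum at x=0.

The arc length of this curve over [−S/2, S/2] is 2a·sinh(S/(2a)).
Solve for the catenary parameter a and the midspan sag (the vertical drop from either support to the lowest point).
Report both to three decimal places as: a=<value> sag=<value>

a=67.251 sag=73.560

seed: a₀ = √(S³/(24(L−S))) = √(184.201³/(24·63.226)) = 64.177752
iter 1: u=1.435085  f(a)=+6.839e+00  f'(a)=-2.407e+00  a ← 64.177752 − (+6.839e+00/-2.407e+00) = 67.018947
iter 2: u=1.374246  f(a)=+4.804e-01  f'(a)=-2.080e+00  a ← 67.018947 − (+4.804e-01/-2.080e+00) = 67.249922
iter 3: u=1.369526  f(a)=+2.766e-03  f'(a)=-2.056e+00  a ← 67.249922 − (+2.766e-03/-2.056e+00) = 67.251268
iter 4: u=1.369498  f(a)=+9.287e-08  f'(a)=-2.056e+00  a ← 67.251268 − (+9.287e-08/-2.056e+00) = 67.251268
iter 5: u=1.369498  f(a)=-2.842e-14  f'(a)=-2.056e+00  a ← 67.251268 − (-2.842e-14/-2.056e+00) = 67.251268
converged: |Δa| < 1e-12 after 5 iterations
sag = a·(cosh(S/(2a)) − 1) = 67.251268·(cosh(1.369498) − 1) = 73.559822
T_max/T_min = cosh(S/(2a)) = 2.093806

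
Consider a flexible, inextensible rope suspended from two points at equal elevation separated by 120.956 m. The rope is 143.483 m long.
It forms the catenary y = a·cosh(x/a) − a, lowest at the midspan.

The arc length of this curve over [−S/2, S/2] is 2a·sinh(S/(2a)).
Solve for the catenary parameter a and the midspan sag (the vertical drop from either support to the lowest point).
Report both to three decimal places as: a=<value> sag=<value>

seed: a₀ = √(S³/(24(L−S))) = √(120.956³/(24·22.527)) = 57.211565
iter 1: u=1.057094  f(a)=+1.293e+00  f'(a)=-8.791e-01  a ← 57.211565 − (+1.293e+00/-8.791e-01) = 58.682017
iter 2: u=1.030605  f(a)=+5.151e-02  f'(a)=-8.103e-01  a ← 58.682017 − (+5.151e-02/-8.103e-01) = 58.745592
iter 3: u=1.029490  f(a)=+8.933e-05  f'(a)=-8.075e-01  a ← 58.745592 − (+8.933e-05/-8.075e-01) = 58.745702
iter 4: u=1.029488  f(a)=+2.696e-10  f'(a)=-8.075e-01  a ← 58.745702 − (+2.696e-10/-8.075e-01) = 58.745702
iter 5: u=1.029488  f(a)=+2.842e-14  f'(a)=-8.075e-01  a ← 58.745702 − (+2.842e-14/-8.075e-01) = 58.745702
converged: |Δa| < 1e-12 after 5 iterations
sag = a·(cosh(S/(2a)) − 1) = 58.745702·(cosh(1.029488) − 1) = 33.979161
T_max/T_min = cosh(S/(2a)) = 1.578411

a=58.746 sag=33.979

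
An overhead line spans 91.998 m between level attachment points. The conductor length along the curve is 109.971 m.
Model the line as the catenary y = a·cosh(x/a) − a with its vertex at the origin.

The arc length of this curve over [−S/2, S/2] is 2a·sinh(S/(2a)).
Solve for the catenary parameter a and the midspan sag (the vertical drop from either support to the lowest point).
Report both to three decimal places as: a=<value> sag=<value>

seed: a₀ = √(S³/(24(L−S))) = √(91.998³/(24·17.973)) = 42.486570
iter 1: u=1.082672  f(a)=+1.083e+00  f'(a)=-9.495e-01  a ← 42.486570 − (+1.083e+00/-9.495e-01) = 43.627478
iter 2: u=1.054358  f(a)=+4.517e-02  f'(a)=-8.718e-01  a ← 43.627478 − (+4.517e-02/-8.718e-01) = 43.679289
iter 3: u=1.053108  f(a)=+8.609e-05  f'(a)=-8.685e-01  a ← 43.679289 − (+8.609e-05/-8.685e-01) = 43.679388
iter 4: u=1.053105  f(a)=+3.141e-10  f'(a)=-8.685e-01  a ← 43.679388 − (+3.141e-10/-8.685e-01) = 43.679388
iter 5: u=1.053105  f(a)=+0.000e+00  f'(a)=-8.685e-01  a ← 43.679388 − (+0.000e+00/-8.685e-01) = 43.679388
converged: |Δa| < 1e-12 after 5 iterations
sag = a·(cosh(S/(2a)) − 1) = 43.679388·(cosh(1.053105) − 1) = 26.543786
T_max/T_min = cosh(S/(2a)) = 1.607696

a=43.679 sag=26.544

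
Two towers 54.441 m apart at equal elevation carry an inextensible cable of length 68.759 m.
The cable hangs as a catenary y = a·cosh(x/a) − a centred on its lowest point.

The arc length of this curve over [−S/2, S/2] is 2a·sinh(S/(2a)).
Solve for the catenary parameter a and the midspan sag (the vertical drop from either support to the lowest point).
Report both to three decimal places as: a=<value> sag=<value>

seed: a₀ = √(S³/(24(L−S))) = √(54.441³/(24·14.318)) = 21.669173
iter 1: u=1.256185  f(a)=+1.173e+00  f'(a)=-1.542e+00  a ← 21.669173 − (+1.173e+00/-1.542e+00) = 22.429854
iter 2: u=1.213583  f(a)=+6.460e-02  f'(a)=-1.377e+00  a ← 22.429854 − (+6.460e-02/-1.377e+00) = 22.476783
iter 3: u=1.211050  f(a)=+2.212e-04  f'(a)=-1.367e+00  a ← 22.476783 − (+2.212e-04/-1.367e+00) = 22.476945
iter 4: u=1.211041  f(a)=+2.612e-09  f'(a)=-1.367e+00  a ← 22.476945 − (+2.612e-09/-1.367e+00) = 22.476945
iter 5: u=1.211041  f(a)=+1.421e-14  f'(a)=-1.367e+00  a ← 22.476945 − (+1.421e-14/-1.367e+00) = 22.476945
converged: |Δa| < 1e-12 after 5 iterations
sag = a·(cosh(S/(2a)) − 1) = 22.476945·(cosh(1.211041) − 1) = 18.598146
T_max/T_min = cosh(S/(2a)) = 1.827432

a=22.477 sag=18.598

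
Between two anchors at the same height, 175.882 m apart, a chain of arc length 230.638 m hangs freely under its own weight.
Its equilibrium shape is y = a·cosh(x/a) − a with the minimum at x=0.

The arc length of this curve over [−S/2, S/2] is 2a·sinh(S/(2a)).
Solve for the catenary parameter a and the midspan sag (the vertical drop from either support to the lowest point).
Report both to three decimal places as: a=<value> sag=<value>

a=67.157 sag=66.292

seed: a₀ = √(S³/(24(L−S))) = √(175.882³/(24·54.756)) = 64.344379
iter 1: u=1.366724  f(a)=+5.347e+00  f'(a)=-2.042e+00  a ← 64.344379 − (+5.347e+00/-2.042e+00) = 66.963328
iter 2: u=1.313271  f(a)=+3.438e-01  f'(a)=-1.787e+00  a ← 66.963328 − (+3.438e-01/-1.787e+00) = 67.155728
iter 3: u=1.309509  f(a)=+1.637e-03  f'(a)=-1.770e+00  a ← 67.155728 − (+1.637e-03/-1.770e+00) = 67.156653
iter 4: u=1.309491  f(a)=+3.752e-08  f'(a)=-1.770e+00  a ← 67.156653 − (+3.752e-08/-1.770e+00) = 67.156653
iter 5: u=1.309491  f(a)=+0.000e+00  f'(a)=-1.770e+00  a ← 67.156653 − (+0.000e+00/-1.770e+00) = 67.156653
converged: |Δa| < 1e-12 after 5 iterations
sag = a·(cosh(S/(2a)) − 1) = 67.156653·(cosh(1.309491) − 1) = 66.291793
T_max/T_min = cosh(S/(2a)) = 1.987122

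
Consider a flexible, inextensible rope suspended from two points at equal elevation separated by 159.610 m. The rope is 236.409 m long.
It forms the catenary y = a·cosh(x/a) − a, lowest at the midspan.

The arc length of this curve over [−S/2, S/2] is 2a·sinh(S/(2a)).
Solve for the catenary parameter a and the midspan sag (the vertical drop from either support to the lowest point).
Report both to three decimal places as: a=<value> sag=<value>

seed: a₀ = √(S³/(24(L−S))) = √(159.610³/(24·76.799)) = 46.968506
iter 1: u=1.699117  f(a)=+1.188e+01  f'(a)=-4.317e+00  a ← 46.968506 − (+1.188e+01/-4.317e+00) = 49.720215
iter 2: u=1.605082  f(a)=+1.124e+00  f'(a)=-3.536e+00  a ← 49.720215 − (+1.124e+00/-3.536e+00) = 50.038123
iter 3: u=1.594884  f(a)=+1.238e-02  f'(a)=-3.458e+00  a ← 50.038123 − (+1.238e-02/-3.458e+00) = 50.041704
iter 4: u=1.594770  f(a)=+1.540e-06  f'(a)=-3.457e+00  a ← 50.041704 − (+1.540e-06/-3.457e+00) = 50.041704
iter 5: u=1.594770  f(a)=+0.000e+00  f'(a)=-3.457e+00  a ← 50.041704 − (+0.000e+00/-3.457e+00) = 50.041704
converged: |Δa| < 1e-12 after 5 iterations
sag = a·(cosh(S/(2a)) − 1) = 50.041704·(cosh(1.594770) − 1) = 78.319022
T_max/T_min = cosh(S/(2a)) = 2.565075

a=50.042 sag=78.319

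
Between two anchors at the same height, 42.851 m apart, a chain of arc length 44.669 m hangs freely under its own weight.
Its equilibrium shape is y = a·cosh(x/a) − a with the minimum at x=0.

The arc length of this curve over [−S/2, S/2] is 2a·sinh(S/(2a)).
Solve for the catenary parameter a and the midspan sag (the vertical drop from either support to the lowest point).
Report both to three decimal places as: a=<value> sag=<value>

a=42.733 sag=5.485

seed: a₀ = √(S³/(24(L−S))) = √(42.851³/(24·1.818)) = 42.465758
iter 1: u=0.504536  f(a)=+2.328e-02  f'(a)=-8.782e-02  a ← 42.465758 − (+2.328e-02/-8.782e-02) = 42.730841
iter 2: u=0.501406  f(a)=+2.198e-04  f'(a)=-8.617e-02  a ← 42.730841 − (+2.198e-04/-8.617e-02) = 42.733391
iter 3: u=0.501376  f(a)=+2.000e-08  f'(a)=-8.615e-02  a ← 42.733391 − (+2.000e-08/-8.615e-02) = 42.733392
iter 4: u=0.501376  f(a)=+7.105e-15  f'(a)=-8.615e-02  a ← 42.733392 − (+7.105e-15/-8.615e-02) = 42.733392
converged: |Δa| < 1e-12 after 4 iterations
sag = a·(cosh(S/(2a)) − 1) = 42.733392·(cosh(0.501376) − 1) = 5.484579
T_max/T_min = cosh(S/(2a)) = 1.128344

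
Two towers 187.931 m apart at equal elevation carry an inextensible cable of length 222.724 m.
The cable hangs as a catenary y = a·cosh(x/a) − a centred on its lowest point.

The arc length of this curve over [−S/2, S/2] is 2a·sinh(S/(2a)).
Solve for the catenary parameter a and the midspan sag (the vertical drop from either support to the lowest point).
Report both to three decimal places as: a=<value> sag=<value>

seed: a₀ = √(S³/(24(L−S))) = √(187.931³/(24·34.793)) = 89.155077
iter 1: u=1.053956  f(a)=+1.984e+00  f'(a)=-8.707e-01  a ← 89.155077 − (+1.984e+00/-8.707e-01) = 91.434060
iter 2: u=1.027686  f(a)=+7.863e-02  f'(a)=-8.029e-01  a ← 91.434060 − (+7.863e-02/-8.029e-01) = 91.531990
iter 3: u=1.026586  f(a)=+1.348e-04  f'(a)=-8.002e-01  a ← 91.531990 − (+1.348e-04/-8.002e-01) = 91.532159
iter 4: u=1.026585  f(a)=+3.973e-10  f'(a)=-8.002e-01  a ← 91.532159 − (+3.973e-10/-8.002e-01) = 91.532159
iter 5: u=1.026585  f(a)=+5.684e-14  f'(a)=-8.002e-01  a ← 91.532159 − (+5.684e-14/-8.002e-01) = 91.532159
converged: |Δa| < 1e-12 after 5 iterations
sag = a·(cosh(S/(2a)) − 1) = 91.532159·(cosh(1.026585) − 1) = 52.619259
T_max/T_min = cosh(S/(2a)) = 1.574872

a=91.532 sag=52.619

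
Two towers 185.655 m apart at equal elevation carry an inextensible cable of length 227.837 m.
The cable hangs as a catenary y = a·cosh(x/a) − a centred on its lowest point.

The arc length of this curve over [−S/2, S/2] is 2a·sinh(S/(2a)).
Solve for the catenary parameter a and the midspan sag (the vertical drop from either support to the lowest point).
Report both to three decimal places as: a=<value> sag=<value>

a=82.083 sag=58.327

seed: a₀ = √(S³/(24(L−S))) = √(185.655³/(24·42.182)) = 79.504328
iter 1: u=1.167578  f(a)=+2.970e+00  f'(a)=-1.213e+00  a ← 79.504328 − (+2.970e+00/-1.213e+00) = 81.953056
iter 2: u=1.132691  f(a)=+1.428e-01  f'(a)=-1.099e+00  a ← 81.953056 − (+1.428e-01/-1.099e+00) = 82.082955
iter 3: u=1.130899  f(a)=+3.666e-04  f'(a)=-1.093e+00  a ← 82.082955 − (+3.666e-04/-1.093e+00) = 82.083290
iter 4: u=1.130894  f(a)=+2.431e-09  f'(a)=-1.093e+00  a ← 82.083290 − (+2.431e-09/-1.093e+00) = 82.083290
iter 5: u=1.130894  f(a)=-2.842e-14  f'(a)=-1.093e+00  a ← 82.083290 − (-2.842e-14/-1.093e+00) = 82.083290
converged: |Δa| < 1e-12 after 5 iterations
sag = a·(cosh(S/(2a)) − 1) = 82.083290·(cosh(1.130894) − 1) = 58.327148
T_max/T_min = cosh(S/(2a)) = 1.710585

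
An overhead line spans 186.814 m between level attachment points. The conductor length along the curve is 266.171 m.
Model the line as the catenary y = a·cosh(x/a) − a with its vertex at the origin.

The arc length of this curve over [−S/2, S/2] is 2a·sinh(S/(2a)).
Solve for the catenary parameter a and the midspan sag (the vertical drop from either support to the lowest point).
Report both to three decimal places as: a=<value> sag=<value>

seed: a₀ = √(S³/(24(L−S))) = √(186.814³/(24·79.357)) = 58.508086
iter 1: u=1.596480  f(a)=+1.075e+01  f'(a)=-3.470e+00  a ← 58.508086 − (+1.075e+01/-3.470e+00) = 61.605713
iter 2: u=1.516207  f(a)=+9.127e-01  f'(a)=-2.904e+00  a ← 61.605713 − (+9.127e-01/-2.904e+00) = 61.920021
iter 3: u=1.508510  f(a)=+7.928e-03  f'(a)=-2.853e+00  a ← 61.920021 − (+7.928e-03/-2.853e+00) = 61.922799
iter 4: u=1.508443  f(a)=+6.097e-07  f'(a)=-2.853e+00  a ← 61.922799 − (+6.097e-07/-2.853e+00) = 61.922800
iter 5: u=1.508443  f(a)=+0.000e+00  f'(a)=-2.853e+00  a ← 61.922800 − (+0.000e+00/-2.853e+00) = 61.922800
converged: |Δa| < 1e-12 after 5 iterations
sag = a·(cosh(S/(2a)) − 1) = 61.922800·(cosh(1.508443) − 1) = 84.863383
T_max/T_min = cosh(S/(2a)) = 2.370471

a=61.923 sag=84.863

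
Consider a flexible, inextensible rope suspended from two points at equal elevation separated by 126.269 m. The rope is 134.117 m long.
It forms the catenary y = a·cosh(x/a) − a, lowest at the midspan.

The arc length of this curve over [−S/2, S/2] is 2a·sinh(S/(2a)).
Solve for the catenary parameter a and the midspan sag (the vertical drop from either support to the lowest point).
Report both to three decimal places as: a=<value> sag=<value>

seed: a₀ = √(S³/(24(L−S))) = √(126.269³/(24·7.848)) = 103.385586
iter 1: u=0.610670  f(a)=+1.476e-01  f'(a)=-1.576e-01  a ← 103.385586 − (+1.476e-01/-1.576e-01) = 104.322635
iter 2: u=0.605185  f(a)=+2.031e-03  f'(a)=-1.532e-01  a ← 104.322635 − (+2.031e-03/-1.532e-01) = 104.335889
iter 3: u=0.605108  f(a)=+3.964e-07  f'(a)=-1.532e-01  a ← 104.335889 − (+3.964e-07/-1.532e-01) = 104.335892
iter 4: u=0.605108  f(a)=+5.684e-14  f'(a)=-1.532e-01  a ← 104.335892 − (+5.684e-14/-1.532e-01) = 104.335892
converged: |Δa| < 1e-12 after 4 iterations
sag = a·(cosh(S/(2a)) − 1) = 104.335892·(cosh(0.605108) − 1) = 19.691608
T_max/T_min = cosh(S/(2a)) = 1.188733

a=104.336 sag=19.692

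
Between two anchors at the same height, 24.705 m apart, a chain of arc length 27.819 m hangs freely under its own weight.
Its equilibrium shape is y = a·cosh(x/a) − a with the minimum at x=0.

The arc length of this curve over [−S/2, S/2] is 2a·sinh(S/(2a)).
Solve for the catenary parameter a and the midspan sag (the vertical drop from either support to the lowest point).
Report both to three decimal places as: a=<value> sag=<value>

a=14.465 sag=5.603

seed: a₀ = √(S³/(24(L−S))) = √(24.705³/(24·3.114)) = 14.204056
iter 1: u=0.869646  f(a)=+1.199e-01  f'(a)=-4.725e-01  a ← 14.204056 − (+1.199e-01/-4.725e-01) = 14.457785
iter 2: u=0.854384  f(a)=+3.288e-03  f'(a)=-4.469e-01  a ← 14.457785 − (+3.288e-03/-4.469e-01) = 14.465142
iter 3: u=0.853949  f(a)=+2.627e-06  f'(a)=-4.462e-01  a ← 14.465142 − (+2.627e-06/-4.462e-01) = 14.465148
iter 4: u=0.853949  f(a)=+1.684e-12  f'(a)=-4.462e-01  a ← 14.465148 − (+1.684e-12/-4.462e-01) = 14.465148
converged: |Δa| < 1e-12 after 4 iterations
sag = a·(cosh(S/(2a)) − 1) = 14.465148·(cosh(0.853949) − 1) = 5.602605
T_max/T_min = cosh(S/(2a)) = 1.387317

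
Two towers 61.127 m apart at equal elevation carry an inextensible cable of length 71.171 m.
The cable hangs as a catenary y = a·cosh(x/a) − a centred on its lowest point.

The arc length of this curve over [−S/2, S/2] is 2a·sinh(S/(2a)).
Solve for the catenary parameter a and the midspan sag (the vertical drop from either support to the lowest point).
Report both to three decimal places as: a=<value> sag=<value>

seed: a₀ = √(S³/(24(L−S))) = √(61.127³/(24·10.044)) = 30.781562
iter 1: u=0.992916  f(a)=+5.069e-01  f'(a)=-7.192e-01  a ← 30.781562 − (+5.069e-01/-7.192e-01) = 31.486319
iter 2: u=0.970691  f(a)=+1.793e-02  f'(a)=-6.692e-01  a ← 31.486319 − (+1.793e-02/-6.692e-01) = 31.513114
iter 3: u=0.969866  f(a)=+2.426e-05  f'(a)=-6.674e-01  a ← 31.513114 − (+2.426e-05/-6.674e-01) = 31.513151
iter 4: u=0.969865  f(a)=+4.452e-11  f'(a)=-6.674e-01  a ← 31.513151 − (+4.452e-11/-6.674e-01) = 31.513151
iter 5: u=0.969865  f(a)=-1.421e-14  f'(a)=-6.674e-01  a ← 31.513151 − (-1.421e-14/-6.674e-01) = 31.513151
converged: |Δa| < 1e-12 after 5 iterations
sag = a·(cosh(S/(2a)) − 1) = 31.513151·(cosh(0.969865) − 1) = 16.020064
T_max/T_min = cosh(S/(2a)) = 1.508361

a=31.513 sag=16.020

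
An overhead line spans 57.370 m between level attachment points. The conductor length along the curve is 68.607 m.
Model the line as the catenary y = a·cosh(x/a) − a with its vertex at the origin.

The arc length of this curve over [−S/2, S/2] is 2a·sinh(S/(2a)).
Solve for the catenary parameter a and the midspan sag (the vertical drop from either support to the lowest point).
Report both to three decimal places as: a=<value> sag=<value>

seed: a₀ = √(S³/(24(L−S))) = √(57.370³/(24·11.237)) = 26.460404
iter 1: u=1.084073  f(a)=+6.791e-01  f'(a)=-9.534e-01  a ← 26.460404 − (+6.791e-01/-9.534e-01) = 27.172638
iter 2: u=1.055658  f(a)=+2.838e-02  f'(a)=-8.752e-01  a ← 27.172638 − (+2.838e-02/-8.752e-01) = 27.205067
iter 3: u=1.054399  f(a)=+5.438e-05  f'(a)=-8.719e-01  a ← 27.205067 − (+5.438e-05/-8.719e-01) = 27.205130
iter 4: u=1.054397  f(a)=+2.004e-10  f'(a)=-8.719e-01  a ← 27.205130 − (+2.004e-10/-8.719e-01) = 27.205130
iter 5: u=1.054397  f(a)=+0.000e+00  f'(a)=-8.719e-01  a ← 27.205130 − (+0.000e+00/-8.719e-01) = 27.205130
converged: |Δa| < 1e-12 after 5 iterations
sag = a·(cosh(S/(2a)) − 1) = 27.205130·(cosh(1.054397) − 1) = 16.576707
T_max/T_min = cosh(S/(2a)) = 1.609323

a=27.205 sag=16.577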